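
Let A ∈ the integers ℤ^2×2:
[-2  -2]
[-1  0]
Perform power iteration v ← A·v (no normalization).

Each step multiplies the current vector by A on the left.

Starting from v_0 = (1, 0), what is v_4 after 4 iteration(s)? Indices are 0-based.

v_4 = (44, 16)

v_0 = (1, 0).
v_1 = A·v_0 = (-2, -1).
v_2 = A·v_1 = (6, 2).
v_3 = A·v_2 = (-16, -6).
v_4 = A·v_3 = (44, 16).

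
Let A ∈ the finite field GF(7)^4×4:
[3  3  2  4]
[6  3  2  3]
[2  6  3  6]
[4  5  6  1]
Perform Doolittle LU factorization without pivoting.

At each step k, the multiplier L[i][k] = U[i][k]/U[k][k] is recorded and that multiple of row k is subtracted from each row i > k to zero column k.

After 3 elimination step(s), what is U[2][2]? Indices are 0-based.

[col 0] pivot 3
  R1 -= 2*R0 → (0, 4, 5, 2)  (L[1][0] := 2)
  R2 -= 3*R0 → (0, 4, 4, 1)  (L[2][0] := 3)
  R3 -= 6*R0 → (0, 1, 1, 5)  (L[3][0] := 6)
[col 1] pivot 4
  R2 -= 1*R1 → (0, 0, 6, 6)  (L[2][1] := 1)
  R3 -= 2*R1 → (0, 0, 5, 1)  (L[3][1] := 2)
[col 2] pivot 6
  R3 -= 2*R2 → (0, 0, 0, 3)  (L[3][2] := 2)

U[2][2] = 6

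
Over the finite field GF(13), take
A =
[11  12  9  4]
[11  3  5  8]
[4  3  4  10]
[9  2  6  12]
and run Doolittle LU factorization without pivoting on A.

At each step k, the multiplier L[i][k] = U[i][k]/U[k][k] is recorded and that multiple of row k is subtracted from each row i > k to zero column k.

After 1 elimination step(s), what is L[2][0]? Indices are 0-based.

L[2][0] = 11

k=0: U[0][0]=11
  eliminate (1,0): mult=1, new row 1: (0, 4, 9, 4); set L[1][0]=1
  eliminate (2,0): mult=11, new row 2: (0, 1, 9, 5); set L[2][0]=11
  eliminate (3,0): mult=2, new row 3: (0, 4, 1, 4); set L[3][0]=2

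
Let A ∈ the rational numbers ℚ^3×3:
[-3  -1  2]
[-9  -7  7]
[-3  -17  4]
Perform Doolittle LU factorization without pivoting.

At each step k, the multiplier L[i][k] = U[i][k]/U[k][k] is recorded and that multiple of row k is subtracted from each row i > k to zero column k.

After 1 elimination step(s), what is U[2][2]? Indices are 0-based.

[col 0] pivot -3
  R1 -= 3*R0 → (0, -4, 1)  (L[1][0] := 3)
  R2 -= 1*R0 → (0, -16, 2)  (L[2][0] := 1)

U[2][2] = 2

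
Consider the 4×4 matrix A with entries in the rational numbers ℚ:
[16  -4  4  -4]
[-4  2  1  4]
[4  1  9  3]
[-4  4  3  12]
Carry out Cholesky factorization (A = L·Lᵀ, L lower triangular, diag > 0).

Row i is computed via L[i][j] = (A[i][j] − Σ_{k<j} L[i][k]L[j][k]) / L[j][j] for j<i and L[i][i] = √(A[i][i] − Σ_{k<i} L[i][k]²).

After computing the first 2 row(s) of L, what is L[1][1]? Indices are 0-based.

L[1][1] = 1

Step 1: L[0][0] = √(16) = 4.
  L[1][0] = (-4) / L[0][0] = -1.
Step 2: L[1][1] = √(1) = 1.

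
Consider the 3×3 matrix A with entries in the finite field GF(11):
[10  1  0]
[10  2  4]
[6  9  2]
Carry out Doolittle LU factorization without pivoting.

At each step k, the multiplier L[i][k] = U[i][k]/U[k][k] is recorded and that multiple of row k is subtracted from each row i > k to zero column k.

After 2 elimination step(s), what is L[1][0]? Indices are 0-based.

Step 1: pivot at (0,0) is 10.
  row1 ← row1 − (1)·row0  ⇒  L[1][0]=1, U row1=(0, 1, 4)
  row2 ← row2 − (5)·row0  ⇒  L[2][0]=5, U row2=(0, 4, 2)
Step 2: pivot at (1,1) is 1.
  row2 ← row2 − (4)·row1  ⇒  L[2][1]=4, U row2=(0, 0, 8)

L[1][0] = 1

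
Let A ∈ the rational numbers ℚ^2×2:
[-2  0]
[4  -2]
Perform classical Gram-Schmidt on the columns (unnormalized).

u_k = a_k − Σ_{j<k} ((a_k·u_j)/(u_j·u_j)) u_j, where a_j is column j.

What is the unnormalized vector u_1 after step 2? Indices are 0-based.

u_1 = (-4/5, -2/5)

Step 1: u_0 = a_0 = (-2, 4).
Step 2: u_1 = a_1 − (-2/5)·u_0 = (-4/5, -2/5).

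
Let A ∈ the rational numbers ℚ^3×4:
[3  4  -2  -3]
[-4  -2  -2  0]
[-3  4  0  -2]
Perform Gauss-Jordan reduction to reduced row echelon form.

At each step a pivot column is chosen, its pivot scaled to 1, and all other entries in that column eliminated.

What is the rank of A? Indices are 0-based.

pivot(0,0)=3: scale R0 → (1, 4/3, -2/3, -1)
  clear (1,0): R1 −= (-4)R0 → (0, 10/3, -14/3, -4)
  clear (2,0): R2 −= (-3)R0 → (0, 8, -2, -5)
pivot(1,1)=10/3: scale R1 → (0, 1, -7/5, -6/5)
  clear (0,1): R0 −= (4/3)R1 → (1, 0, 6/5, 3/5)
  clear (2,1): R2 −= (8)R1 → (0, 0, 46/5, 23/5)
pivot(2,2)=46/5: scale R2 → (0, 0, 1, 1/2)
  clear (0,2): R0 −= (6/5)R2 → (1, 0, 0, 0)
  clear (1,2): R1 −= (-7/5)R2 → (0, 1, 0, -1/2)

rank = 3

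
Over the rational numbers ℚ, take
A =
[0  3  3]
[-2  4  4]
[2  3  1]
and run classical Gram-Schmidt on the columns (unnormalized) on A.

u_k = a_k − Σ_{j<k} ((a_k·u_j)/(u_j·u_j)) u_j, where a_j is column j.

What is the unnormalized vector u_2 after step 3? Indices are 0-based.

u_2 = (42/67, -18/67, -18/67)

Step 1: u_0 = a_0 = (0, -2, 2).
Step 2: u_1 = a_1 − (-1/4)·u_0 = (3, 7/2, 7/2).
Step 3: u_2 = a_2 − (-3/4)·u_0 − (53/67)·u_1 = (42/67, -18/67, -18/67).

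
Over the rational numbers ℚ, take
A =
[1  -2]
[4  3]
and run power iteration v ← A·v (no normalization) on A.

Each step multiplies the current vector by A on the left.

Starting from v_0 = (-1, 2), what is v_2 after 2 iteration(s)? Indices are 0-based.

v_2 = (-9, -14)

v_0 = (-1, 2).
v_1 = A·v_0 = (-5, 2).
v_2 = A·v_1 = (-9, -14).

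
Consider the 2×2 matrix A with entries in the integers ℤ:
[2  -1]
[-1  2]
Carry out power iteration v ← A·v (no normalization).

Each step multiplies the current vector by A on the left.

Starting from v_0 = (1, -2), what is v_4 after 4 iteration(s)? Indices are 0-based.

v_4 = (121, -122)

v_0 = (1, -2).
v_1 = A·v_0 = (4, -5).
v_2 = A·v_1 = (13, -14).
v_3 = A·v_2 = (40, -41).
v_4 = A·v_3 = (121, -122).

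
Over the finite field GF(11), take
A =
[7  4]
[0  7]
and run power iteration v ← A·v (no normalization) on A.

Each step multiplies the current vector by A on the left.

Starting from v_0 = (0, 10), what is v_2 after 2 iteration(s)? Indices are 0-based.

v_0 = (0, 10).
v_1 = A·v_0 = (7, 4).
v_2 = A·v_1 = (10, 6).

v_2 = (10, 6)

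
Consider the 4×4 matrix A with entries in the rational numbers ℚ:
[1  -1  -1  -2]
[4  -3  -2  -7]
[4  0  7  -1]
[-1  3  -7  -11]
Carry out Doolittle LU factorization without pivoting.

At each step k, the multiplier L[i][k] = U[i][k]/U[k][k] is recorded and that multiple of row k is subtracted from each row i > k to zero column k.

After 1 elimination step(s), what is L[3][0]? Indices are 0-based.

[col 0] pivot 1
  R1 -= 4*R0 → (0, 1, 2, 1)  (L[1][0] := 4)
  R2 -= 4*R0 → (0, 4, 11, 7)  (L[2][0] := 4)
  R3 -= -1*R0 → (0, 2, -8, -13)  (L[3][0] := -1)

L[3][0] = -1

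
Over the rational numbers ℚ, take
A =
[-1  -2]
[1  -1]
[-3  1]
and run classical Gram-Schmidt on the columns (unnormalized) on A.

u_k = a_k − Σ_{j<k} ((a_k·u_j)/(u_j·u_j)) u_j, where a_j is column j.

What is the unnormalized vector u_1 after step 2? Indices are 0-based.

Step 1: u_0 = a_0 = (-1, 1, -3).
Step 2: u_1 = a_1 − (-2/11)·u_0 = (-24/11, -9/11, 5/11).

u_1 = (-24/11, -9/11, 5/11)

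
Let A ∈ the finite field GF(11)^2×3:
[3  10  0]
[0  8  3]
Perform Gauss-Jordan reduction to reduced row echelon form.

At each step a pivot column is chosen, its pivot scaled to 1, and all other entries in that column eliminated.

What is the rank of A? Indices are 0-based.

rank = 2

pivot(0,0)=3: scale R0 → (1, 7, 0)
pivot(1,1)=8: scale R1 → (0, 1, 10)
  clear (0,1): R0 −= (7)R1 → (1, 0, 7)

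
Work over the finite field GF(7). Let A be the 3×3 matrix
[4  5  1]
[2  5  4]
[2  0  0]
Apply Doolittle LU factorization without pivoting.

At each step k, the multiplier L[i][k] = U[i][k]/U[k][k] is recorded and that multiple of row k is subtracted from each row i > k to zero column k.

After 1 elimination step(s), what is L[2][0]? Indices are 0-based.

[col 0] pivot 4
  R1 -= 4*R0 → (0, 6, 0)  (L[1][0] := 4)
  R2 -= 4*R0 → (0, 1, 3)  (L[2][0] := 4)

L[2][0] = 4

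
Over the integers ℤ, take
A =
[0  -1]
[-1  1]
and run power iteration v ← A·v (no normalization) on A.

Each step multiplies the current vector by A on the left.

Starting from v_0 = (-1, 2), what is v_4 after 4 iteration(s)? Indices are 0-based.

v_0 = (-1, 2).
v_1 = A·v_0 = (-2, 3).
v_2 = A·v_1 = (-3, 5).
v_3 = A·v_2 = (-5, 8).
v_4 = A·v_3 = (-8, 13).

v_4 = (-8, 13)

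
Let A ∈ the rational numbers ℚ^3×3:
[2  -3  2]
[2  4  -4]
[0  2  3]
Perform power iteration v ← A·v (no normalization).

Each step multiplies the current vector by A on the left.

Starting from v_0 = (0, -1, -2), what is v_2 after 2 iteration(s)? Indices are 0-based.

v_2 = (-30, 46, -16)

v_0 = (0, -1, -2).
v_1 = A·v_0 = (-1, 4, -8).
v_2 = A·v_1 = (-30, 46, -16).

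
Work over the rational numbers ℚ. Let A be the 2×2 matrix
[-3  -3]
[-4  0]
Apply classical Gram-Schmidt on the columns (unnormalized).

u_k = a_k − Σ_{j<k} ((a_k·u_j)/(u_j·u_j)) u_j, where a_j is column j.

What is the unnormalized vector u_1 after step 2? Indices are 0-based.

u_1 = (-48/25, 36/25)

Step 1: u_0 = a_0 = (-3, -4).
Step 2: u_1 = a_1 − (9/25)·u_0 = (-48/25, 36/25).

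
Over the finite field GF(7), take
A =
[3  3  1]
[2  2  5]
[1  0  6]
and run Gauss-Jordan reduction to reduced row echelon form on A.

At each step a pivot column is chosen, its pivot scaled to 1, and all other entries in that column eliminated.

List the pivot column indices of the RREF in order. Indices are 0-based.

step 1: normalize row 0 (÷3) = (1, 1, 5)
  row 1: subtract 2×row0 = (0, 0, 2)
  row 2: subtract 1×row0 = (0, 6, 1)
step 2: exchange rows 1,2
step 2: normalize row 1 (÷6) = (0, 1, 6)
  row 0: subtract 1×row1 = (1, 0, 6)
step 3: normalize row 2 (÷2) = (0, 0, 1)
  row 0: subtract 6×row2 = (1, 0, 0)
  row 1: subtract 6×row2 = (0, 1, 0)

pivot columns: 0, 1, 2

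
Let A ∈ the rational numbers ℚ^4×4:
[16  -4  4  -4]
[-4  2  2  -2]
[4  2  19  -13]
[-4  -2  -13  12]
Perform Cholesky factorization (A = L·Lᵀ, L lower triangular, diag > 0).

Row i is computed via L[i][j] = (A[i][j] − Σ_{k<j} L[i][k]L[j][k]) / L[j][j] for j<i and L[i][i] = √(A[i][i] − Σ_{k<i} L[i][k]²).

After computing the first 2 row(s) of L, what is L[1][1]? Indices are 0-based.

L[1][1] = 1

Step 1: L[0][0] = √(16) = 4.
  L[1][0] = (-4) / L[0][0] = -1.
Step 2: L[1][1] = √(1) = 1.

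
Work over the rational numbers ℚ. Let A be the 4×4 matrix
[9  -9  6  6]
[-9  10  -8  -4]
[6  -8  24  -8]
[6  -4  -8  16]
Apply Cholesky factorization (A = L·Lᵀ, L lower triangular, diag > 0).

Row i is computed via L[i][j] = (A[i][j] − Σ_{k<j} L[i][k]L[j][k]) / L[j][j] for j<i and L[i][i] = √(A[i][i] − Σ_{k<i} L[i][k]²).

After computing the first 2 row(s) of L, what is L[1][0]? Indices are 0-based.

L[1][0] = -3

Step 1: L[0][0] = √(9) = 3.
  L[1][0] = (-9) / L[0][0] = -3.
Step 2: L[1][1] = √(1) = 1.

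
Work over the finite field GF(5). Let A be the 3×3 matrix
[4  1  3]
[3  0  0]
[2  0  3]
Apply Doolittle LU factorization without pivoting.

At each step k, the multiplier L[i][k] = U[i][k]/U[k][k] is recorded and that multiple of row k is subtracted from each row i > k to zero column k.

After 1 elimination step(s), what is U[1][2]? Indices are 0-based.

[col 0] pivot 4
  R1 -= 2*R0 → (0, 3, 4)  (L[1][0] := 2)
  R2 -= 3*R0 → (0, 2, 4)  (L[2][0] := 3)

U[1][2] = 4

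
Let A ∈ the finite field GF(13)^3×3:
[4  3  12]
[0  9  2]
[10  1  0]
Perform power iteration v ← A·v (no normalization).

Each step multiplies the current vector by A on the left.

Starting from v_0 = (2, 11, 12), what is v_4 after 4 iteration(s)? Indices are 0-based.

v_4 = (2, 12, 10)

v_0 = (2, 11, 12).
v_1 = A·v_0 = (3, 6, 5).
v_2 = A·v_1 = (12, 12, 10).
v_3 = A·v_2 = (9, 11, 2).
v_4 = A·v_3 = (2, 12, 10).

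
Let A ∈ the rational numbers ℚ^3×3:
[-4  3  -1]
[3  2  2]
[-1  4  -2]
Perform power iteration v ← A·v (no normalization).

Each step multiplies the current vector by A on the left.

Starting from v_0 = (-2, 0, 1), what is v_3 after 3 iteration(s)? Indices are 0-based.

v_3 = (222, -140, 138)

v_0 = (-2, 0, 1).
v_1 = A·v_0 = (7, -4, 0).
v_2 = A·v_1 = (-40, 13, -23).
v_3 = A·v_2 = (222, -140, 138).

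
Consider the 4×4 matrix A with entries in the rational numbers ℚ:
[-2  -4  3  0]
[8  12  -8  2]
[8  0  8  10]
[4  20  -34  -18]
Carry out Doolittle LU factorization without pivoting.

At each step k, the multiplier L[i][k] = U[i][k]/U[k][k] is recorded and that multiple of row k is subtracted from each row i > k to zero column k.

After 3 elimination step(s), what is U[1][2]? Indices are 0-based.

[col 0] pivot -2
  R1 -= -4*R0 → (0, -4, 4, 2)  (L[1][0] := -4)
  R2 -= -4*R0 → (0, -16, 20, 10)  (L[2][0] := -4)
  R3 -= -2*R0 → (0, 12, -28, -18)  (L[3][0] := -2)
[col 1] pivot -4
  R2 -= 4*R1 → (0, 0, 4, 2)  (L[2][1] := 4)
  R3 -= -3*R1 → (0, 0, -16, -12)  (L[3][1] := -3)
[col 2] pivot 4
  R3 -= -4*R2 → (0, 0, 0, -4)  (L[3][2] := -4)

U[1][2] = 4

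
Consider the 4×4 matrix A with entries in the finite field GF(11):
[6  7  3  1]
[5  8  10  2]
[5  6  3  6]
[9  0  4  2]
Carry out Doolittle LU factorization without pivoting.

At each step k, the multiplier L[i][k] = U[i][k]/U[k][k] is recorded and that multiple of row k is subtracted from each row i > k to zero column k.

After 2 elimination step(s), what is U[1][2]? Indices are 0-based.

U[1][2] = 2

[col 0] pivot 6
  R1 -= 10*R0 → (0, 4, 2, 3)  (L[1][0] := 10)
  R2 -= 10*R0 → (0, 2, 6, 7)  (L[2][0] := 10)
  R3 -= 7*R0 → (0, 6, 5, 6)  (L[3][0] := 7)
[col 1] pivot 4
  R2 -= 6*R1 → (0, 0, 5, 0)  (L[2][1] := 6)
  R3 -= 7*R1 → (0, 0, 2, 7)  (L[3][1] := 7)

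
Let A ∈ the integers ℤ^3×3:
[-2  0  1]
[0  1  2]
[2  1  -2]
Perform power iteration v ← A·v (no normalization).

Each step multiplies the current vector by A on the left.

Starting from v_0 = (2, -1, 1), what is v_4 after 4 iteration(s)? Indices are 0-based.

v_0 = (2, -1, 1).
v_1 = A·v_0 = (-3, 1, 1).
v_2 = A·v_1 = (7, 3, -7).
v_3 = A·v_2 = (-21, -11, 31).
v_4 = A·v_3 = (73, 51, -115).

v_4 = (73, 51, -115)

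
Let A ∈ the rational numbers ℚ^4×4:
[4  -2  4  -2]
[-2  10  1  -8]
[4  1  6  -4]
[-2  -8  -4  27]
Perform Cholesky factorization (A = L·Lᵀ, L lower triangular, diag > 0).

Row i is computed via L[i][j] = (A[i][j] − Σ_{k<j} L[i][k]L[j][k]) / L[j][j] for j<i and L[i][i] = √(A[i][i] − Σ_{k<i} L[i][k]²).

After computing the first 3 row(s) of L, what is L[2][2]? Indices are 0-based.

Step 1: L[0][0] = √(4) = 2.
  L[1][0] = (-2) / L[0][0] = -1.
Step 2: L[1][1] = √(9) = 3.
  L[2][0] = (4) / L[0][0] = 2.
  L[2][1] = (3) / L[1][1] = 1.
Step 3: L[2][2] = √(1) = 1.

L[2][2] = 1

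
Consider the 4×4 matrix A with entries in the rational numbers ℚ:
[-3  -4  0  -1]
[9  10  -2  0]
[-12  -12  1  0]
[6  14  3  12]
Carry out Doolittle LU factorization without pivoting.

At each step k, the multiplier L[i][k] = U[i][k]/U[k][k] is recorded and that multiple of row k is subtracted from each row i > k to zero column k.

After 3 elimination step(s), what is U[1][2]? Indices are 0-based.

U[1][2] = -2

k=0: U[0][0]=-3
  eliminate (1,0): mult=-3, new row 1: (0, -2, -2, -3); set L[1][0]=-3
  eliminate (2,0): mult=4, new row 2: (0, 4, 1, 4); set L[2][0]=4
  eliminate (3,0): mult=-2, new row 3: (0, 6, 3, 10); set L[3][0]=-2
k=1: U[1][1]=-2
  eliminate (2,1): mult=-2, new row 2: (0, 0, -3, -2); set L[2][1]=-2
  eliminate (3,1): mult=-3, new row 3: (0, 0, -3, 1); set L[3][1]=-3
k=2: U[2][2]=-3
  eliminate (3,2): mult=1, new row 3: (0, 0, 0, 3); set L[3][2]=1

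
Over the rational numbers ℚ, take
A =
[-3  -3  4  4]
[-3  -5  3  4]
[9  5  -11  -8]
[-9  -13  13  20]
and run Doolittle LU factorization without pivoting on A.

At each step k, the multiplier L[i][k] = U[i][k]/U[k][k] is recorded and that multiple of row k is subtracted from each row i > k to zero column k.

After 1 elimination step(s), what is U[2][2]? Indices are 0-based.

k=0: U[0][0]=-3
  eliminate (1,0): mult=1, new row 1: (0, -2, -1, 0); set L[1][0]=1
  eliminate (2,0): mult=-3, new row 2: (0, -4, 1, 4); set L[2][0]=-3
  eliminate (3,0): mult=3, new row 3: (0, -4, 1, 8); set L[3][0]=3

U[2][2] = 1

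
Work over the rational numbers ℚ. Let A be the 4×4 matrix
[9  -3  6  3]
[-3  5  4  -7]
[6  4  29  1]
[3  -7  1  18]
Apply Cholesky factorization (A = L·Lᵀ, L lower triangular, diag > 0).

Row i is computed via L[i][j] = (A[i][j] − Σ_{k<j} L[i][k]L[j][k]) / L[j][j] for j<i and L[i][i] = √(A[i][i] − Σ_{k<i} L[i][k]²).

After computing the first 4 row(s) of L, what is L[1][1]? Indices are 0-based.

Step 1: L[0][0] = √(9) = 3.
  L[1][0] = (-3) / L[0][0] = -1.
Step 2: L[1][1] = √(4) = 2.
  L[2][0] = (6) / L[0][0] = 2.
  L[2][1] = (6) / L[1][1] = 3.
Step 3: L[2][2] = √(16) = 4.
  L[3][0] = (3) / L[0][0] = 1.
  L[3][1] = (-6) / L[1][1] = -3.
  L[3][2] = (8) / L[2][2] = 2.
Step 4: L[3][3] = √(4) = 2.

L[1][1] = 2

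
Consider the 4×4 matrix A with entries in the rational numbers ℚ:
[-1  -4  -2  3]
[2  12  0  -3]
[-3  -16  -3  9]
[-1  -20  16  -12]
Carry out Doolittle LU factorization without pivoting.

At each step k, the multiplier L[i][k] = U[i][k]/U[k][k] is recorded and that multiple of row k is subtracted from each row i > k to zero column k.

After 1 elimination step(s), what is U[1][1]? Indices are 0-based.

U[1][1] = 4

Step 1: pivot at (0,0) is -1.
  row1 ← row1 − (-2)·row0  ⇒  L[1][0]=-2, U row1=(0, 4, -4, 3)
  row2 ← row2 − (3)·row0  ⇒  L[2][0]=3, U row2=(0, -4, 3, 0)
  row3 ← row3 − (1)·row0  ⇒  L[3][0]=1, U row3=(0, -16, 18, -15)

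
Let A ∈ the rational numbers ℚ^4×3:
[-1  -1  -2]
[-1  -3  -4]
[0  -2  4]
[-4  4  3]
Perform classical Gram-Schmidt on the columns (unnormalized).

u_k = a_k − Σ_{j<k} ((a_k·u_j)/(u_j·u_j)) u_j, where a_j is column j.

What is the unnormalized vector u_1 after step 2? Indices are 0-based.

u_1 = (-5/3, -11/3, -2, 4/3)

Step 1: u_0 = a_0 = (-1, -1, 0, -4).
Step 2: u_1 = a_1 − (-2/3)·u_0 = (-5/3, -11/3, -2, 4/3).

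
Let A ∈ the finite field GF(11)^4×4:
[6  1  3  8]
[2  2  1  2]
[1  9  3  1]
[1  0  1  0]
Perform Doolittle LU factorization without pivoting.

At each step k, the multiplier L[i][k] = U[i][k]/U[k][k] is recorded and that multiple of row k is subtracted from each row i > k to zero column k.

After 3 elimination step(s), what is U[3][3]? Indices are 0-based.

U[3][3] = 5

[col 0] pivot 6
  R1 -= 4*R0 → (0, 9, 0, 3)  (L[1][0] := 4)
  R2 -= 2*R0 → (0, 7, 8, 7)  (L[2][0] := 2)
  R3 -= 2*R0 → (0, 9, 6, 6)  (L[3][0] := 2)
[col 1] pivot 9
  R2 -= 2*R1 → (0, 0, 8, 1)  (L[2][1] := 2)
  R3 -= 1*R1 → (0, 0, 6, 3)  (L[3][1] := 1)
[col 2] pivot 8
  R3 -= 9*R2 → (0, 0, 0, 5)  (L[3][2] := 9)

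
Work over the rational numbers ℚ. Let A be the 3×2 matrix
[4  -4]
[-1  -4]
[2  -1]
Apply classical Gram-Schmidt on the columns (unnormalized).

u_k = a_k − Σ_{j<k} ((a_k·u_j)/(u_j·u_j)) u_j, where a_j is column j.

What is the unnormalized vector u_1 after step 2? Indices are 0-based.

u_1 = (-4/3, -14/3, 1/3)

Step 1: u_0 = a_0 = (4, -1, 2).
Step 2: u_1 = a_1 − (-2/3)·u_0 = (-4/3, -14/3, 1/3).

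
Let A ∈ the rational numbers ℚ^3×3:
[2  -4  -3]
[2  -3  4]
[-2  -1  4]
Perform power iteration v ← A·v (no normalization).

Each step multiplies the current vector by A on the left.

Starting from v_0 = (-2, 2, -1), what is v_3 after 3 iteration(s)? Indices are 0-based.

v_0 = (-2, 2, -1).
v_1 = A·v_0 = (-9, -14, -2).
v_2 = A·v_1 = (44, 16, 24).
v_3 = A·v_2 = (-48, 136, -8).

v_3 = (-48, 136, -8)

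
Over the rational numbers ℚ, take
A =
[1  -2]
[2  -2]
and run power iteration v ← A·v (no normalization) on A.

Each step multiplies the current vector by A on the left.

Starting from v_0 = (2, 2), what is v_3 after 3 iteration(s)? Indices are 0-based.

v_3 = (6, 4)

v_0 = (2, 2).
v_1 = A·v_0 = (-2, 0).
v_2 = A·v_1 = (-2, -4).
v_3 = A·v_2 = (6, 4).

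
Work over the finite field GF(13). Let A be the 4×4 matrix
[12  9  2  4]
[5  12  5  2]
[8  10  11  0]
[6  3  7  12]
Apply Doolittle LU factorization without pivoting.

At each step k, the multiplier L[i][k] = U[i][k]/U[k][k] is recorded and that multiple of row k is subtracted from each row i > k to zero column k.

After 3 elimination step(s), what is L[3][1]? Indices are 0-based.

L[3][1] = 1

Step 1: pivot at (0,0) is 12.
  row1 ← row1 − (8)·row0  ⇒  L[1][0]=8, U row1=(0, 5, 2, 9)
  row2 ← row2 − (5)·row0  ⇒  L[2][0]=5, U row2=(0, 4, 1, 6)
  row3 ← row3 − (7)·row0  ⇒  L[3][0]=7, U row3=(0, 5, 6, 10)
Step 2: pivot at (1,1) is 5.
  row2 ← row2 − (6)·row1  ⇒  L[2][1]=6, U row2=(0, 0, 2, 4)
  row3 ← row3 − (1)·row1  ⇒  L[3][1]=1, U row3=(0, 0, 4, 1)
Step 3: pivot at (2,2) is 2.
  row3 ← row3 − (2)·row2  ⇒  L[3][2]=2, U row3=(0, 0, 0, 6)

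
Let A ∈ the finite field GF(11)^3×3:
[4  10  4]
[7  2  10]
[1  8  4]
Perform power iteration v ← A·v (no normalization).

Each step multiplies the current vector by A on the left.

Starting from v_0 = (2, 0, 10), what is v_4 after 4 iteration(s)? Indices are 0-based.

v_0 = (2, 0, 10).
v_1 = A·v_0 = (4, 4, 9).
v_2 = A·v_1 = (4, 5, 6).
v_3 = A·v_2 = (2, 10, 2).
v_4 = A·v_3 = (6, 10, 2).

v_4 = (6, 10, 2)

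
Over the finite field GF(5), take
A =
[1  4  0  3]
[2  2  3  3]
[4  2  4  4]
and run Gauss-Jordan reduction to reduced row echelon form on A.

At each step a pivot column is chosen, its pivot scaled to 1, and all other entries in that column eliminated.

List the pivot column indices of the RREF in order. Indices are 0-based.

[1] R0 /= 1  ⇒  (1, 4, 0, 3)
     R1 -= 2·R0  ⇒  (0, 4, 3, 2)
     R2 -= 4·R0  ⇒  (0, 1, 4, 2)
[2] R1 /= 4  ⇒  (0, 1, 2, 3)
     R0 -= 4·R1  ⇒  (1, 0, 2, 1)
     R2 -= 1·R1  ⇒  (0, 0, 2, 4)
[3] R2 /= 2  ⇒  (0, 0, 1, 2)
     R0 -= 2·R2  ⇒  (1, 0, 0, 2)
     R1 -= 2·R2  ⇒  (0, 1, 0, 4)

pivot columns: 0, 1, 2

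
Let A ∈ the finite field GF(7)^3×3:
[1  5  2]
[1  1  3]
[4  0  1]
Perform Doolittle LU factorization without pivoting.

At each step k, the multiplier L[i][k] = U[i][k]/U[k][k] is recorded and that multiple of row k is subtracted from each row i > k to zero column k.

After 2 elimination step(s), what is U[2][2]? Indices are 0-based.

Step 1: pivot at (0,0) is 1.
  row1 ← row1 − (1)·row0  ⇒  L[1][0]=1, U row1=(0, 3, 1)
  row2 ← row2 − (4)·row0  ⇒  L[2][0]=4, U row2=(0, 1, 0)
Step 2: pivot at (1,1) is 3.
  row2 ← row2 − (5)·row1  ⇒  L[2][1]=5, U row2=(0, 0, 2)

U[2][2] = 2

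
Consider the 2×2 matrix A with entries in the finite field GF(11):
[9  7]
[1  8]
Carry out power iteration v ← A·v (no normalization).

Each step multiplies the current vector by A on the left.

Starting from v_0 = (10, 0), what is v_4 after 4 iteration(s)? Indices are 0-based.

v_4 = (1, 3)

v_0 = (10, 0).
v_1 = A·v_0 = (2, 10).
v_2 = A·v_1 = (0, 5).
v_3 = A·v_2 = (2, 7).
v_4 = A·v_3 = (1, 3).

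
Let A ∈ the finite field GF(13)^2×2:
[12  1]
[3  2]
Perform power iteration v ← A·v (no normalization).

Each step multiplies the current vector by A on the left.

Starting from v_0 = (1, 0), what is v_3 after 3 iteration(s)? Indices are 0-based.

v_3 = (12, 5)

v_0 = (1, 0).
v_1 = A·v_0 = (12, 3).
v_2 = A·v_1 = (4, 3).
v_3 = A·v_2 = (12, 5).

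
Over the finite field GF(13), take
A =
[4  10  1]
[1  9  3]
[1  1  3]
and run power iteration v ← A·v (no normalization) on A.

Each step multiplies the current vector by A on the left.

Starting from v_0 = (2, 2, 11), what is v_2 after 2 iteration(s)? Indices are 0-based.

v_2 = (8, 3, 8)

v_0 = (2, 2, 11).
v_1 = A·v_0 = (0, 1, 11).
v_2 = A·v_1 = (8, 3, 8).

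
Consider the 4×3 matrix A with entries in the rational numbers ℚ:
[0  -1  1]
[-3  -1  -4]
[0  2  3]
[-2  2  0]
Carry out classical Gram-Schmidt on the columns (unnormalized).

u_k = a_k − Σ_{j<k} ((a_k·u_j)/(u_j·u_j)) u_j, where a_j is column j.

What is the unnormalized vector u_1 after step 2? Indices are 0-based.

u_1 = (-1, -16/13, 2, 24/13)

Step 1: u_0 = a_0 = (0, -3, 0, -2).
Step 2: u_1 = a_1 − (-1/13)·u_0 = (-1, -16/13, 2, 24/13).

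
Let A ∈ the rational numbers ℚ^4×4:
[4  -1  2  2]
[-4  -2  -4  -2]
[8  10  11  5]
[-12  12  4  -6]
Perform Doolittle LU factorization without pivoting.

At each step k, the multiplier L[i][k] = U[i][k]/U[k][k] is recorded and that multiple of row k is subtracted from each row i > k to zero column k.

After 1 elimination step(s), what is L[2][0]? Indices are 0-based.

Step 1: pivot at (0,0) is 4.
  row1 ← row1 − (-1)·row0  ⇒  L[1][0]=-1, U row1=(0, -3, -2, 0)
  row2 ← row2 − (2)·row0  ⇒  L[2][0]=2, U row2=(0, 12, 7, 1)
  row3 ← row3 − (-3)·row0  ⇒  L[3][0]=-3, U row3=(0, 9, 10, 0)

L[2][0] = 2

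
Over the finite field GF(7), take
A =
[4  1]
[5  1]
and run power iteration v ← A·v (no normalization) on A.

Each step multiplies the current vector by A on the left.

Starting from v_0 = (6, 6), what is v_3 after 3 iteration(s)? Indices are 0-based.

v_3 = (5, 0)

v_0 = (6, 6).
v_1 = A·v_0 = (2, 1).
v_2 = A·v_1 = (2, 4).
v_3 = A·v_2 = (5, 0).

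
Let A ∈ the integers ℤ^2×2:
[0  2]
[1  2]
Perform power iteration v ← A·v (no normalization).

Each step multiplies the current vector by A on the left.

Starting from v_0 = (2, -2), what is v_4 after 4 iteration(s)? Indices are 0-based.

v_4 = (-40, -56)

v_0 = (2, -2).
v_1 = A·v_0 = (-4, -2).
v_2 = A·v_1 = (-4, -8).
v_3 = A·v_2 = (-16, -20).
v_4 = A·v_3 = (-40, -56).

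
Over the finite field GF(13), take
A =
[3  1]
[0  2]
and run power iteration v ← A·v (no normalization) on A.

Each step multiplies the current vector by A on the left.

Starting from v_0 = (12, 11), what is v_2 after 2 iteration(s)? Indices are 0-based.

v_2 = (7, 5)

v_0 = (12, 11).
v_1 = A·v_0 = (8, 9).
v_2 = A·v_1 = (7, 5).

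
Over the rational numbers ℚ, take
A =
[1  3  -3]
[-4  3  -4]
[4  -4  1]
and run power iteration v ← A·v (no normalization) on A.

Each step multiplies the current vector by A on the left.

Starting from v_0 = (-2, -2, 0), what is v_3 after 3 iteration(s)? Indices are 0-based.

v_3 = (232, 282, -200)

v_0 = (-2, -2, 0).
v_1 = A·v_0 = (-8, 2, 0).
v_2 = A·v_1 = (-2, 38, -40).
v_3 = A·v_2 = (232, 282, -200).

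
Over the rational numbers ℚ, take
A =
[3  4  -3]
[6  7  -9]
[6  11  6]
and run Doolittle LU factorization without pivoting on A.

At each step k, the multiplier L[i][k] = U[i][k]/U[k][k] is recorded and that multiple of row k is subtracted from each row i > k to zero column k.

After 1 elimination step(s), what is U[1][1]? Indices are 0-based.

[col 0] pivot 3
  R1 -= 2*R0 → (0, -1, -3)  (L[1][0] := 2)
  R2 -= 2*R0 → (0, 3, 12)  (L[2][0] := 2)

U[1][1] = -1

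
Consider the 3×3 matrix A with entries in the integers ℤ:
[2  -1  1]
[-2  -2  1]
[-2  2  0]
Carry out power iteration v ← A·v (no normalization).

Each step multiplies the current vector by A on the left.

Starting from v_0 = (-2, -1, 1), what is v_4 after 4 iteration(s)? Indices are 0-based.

v_4 = (-34, -118, 88)

v_0 = (-2, -1, 1).
v_1 = A·v_0 = (-2, 7, 2).
v_2 = A·v_1 = (-9, -8, 18).
v_3 = A·v_2 = (8, 52, 2).
v_4 = A·v_3 = (-34, -118, 88).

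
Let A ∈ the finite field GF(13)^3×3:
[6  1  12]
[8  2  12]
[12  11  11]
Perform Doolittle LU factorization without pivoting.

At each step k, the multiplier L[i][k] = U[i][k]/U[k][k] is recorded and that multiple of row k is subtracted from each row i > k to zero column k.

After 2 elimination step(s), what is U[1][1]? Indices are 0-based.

Step 1: pivot at (0,0) is 6.
  row1 ← row1 − (10)·row0  ⇒  L[1][0]=10, U row1=(0, 5, 9)
  row2 ← row2 − (2)·row0  ⇒  L[2][0]=2, U row2=(0, 9, 0)
Step 2: pivot at (1,1) is 5.
  row2 ← row2 − (7)·row1  ⇒  L[2][1]=7, U row2=(0, 0, 2)

U[1][1] = 5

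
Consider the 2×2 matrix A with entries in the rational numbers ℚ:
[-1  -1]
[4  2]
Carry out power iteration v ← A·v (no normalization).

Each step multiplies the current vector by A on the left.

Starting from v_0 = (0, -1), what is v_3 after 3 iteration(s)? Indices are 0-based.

v_0 = (0, -1).
v_1 = A·v_0 = (1, -2).
v_2 = A·v_1 = (1, 0).
v_3 = A·v_2 = (-1, 4).

v_3 = (-1, 4)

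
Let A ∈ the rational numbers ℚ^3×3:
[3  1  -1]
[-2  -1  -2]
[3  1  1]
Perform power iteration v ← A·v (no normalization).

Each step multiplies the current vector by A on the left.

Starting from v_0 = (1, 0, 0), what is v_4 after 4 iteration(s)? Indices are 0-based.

v_0 = (1, 0, 0).
v_1 = A·v_0 = (3, -2, 3).
v_2 = A·v_1 = (4, -10, 10).
v_3 = A·v_2 = (-8, -18, 12).
v_4 = A·v_3 = (-54, 10, -30).

v_4 = (-54, 10, -30)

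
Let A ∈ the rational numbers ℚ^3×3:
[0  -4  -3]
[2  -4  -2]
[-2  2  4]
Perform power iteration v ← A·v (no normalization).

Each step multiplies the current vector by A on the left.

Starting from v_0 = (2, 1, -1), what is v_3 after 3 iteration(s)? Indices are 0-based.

v_3 = (46, 48, -88)

v_0 = (2, 1, -1).
v_1 = A·v_0 = (-1, 2, -6).
v_2 = A·v_1 = (10, 2, -18).
v_3 = A·v_2 = (46, 48, -88).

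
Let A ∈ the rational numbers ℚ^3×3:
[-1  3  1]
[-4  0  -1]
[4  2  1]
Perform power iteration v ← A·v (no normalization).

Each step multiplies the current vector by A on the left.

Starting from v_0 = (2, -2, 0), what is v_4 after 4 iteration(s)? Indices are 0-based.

v_0 = (2, -2, 0).
v_1 = A·v_0 = (-8, -8, 4).
v_2 = A·v_1 = (-12, 28, -44).
v_3 = A·v_2 = (52, 92, -36).
v_4 = A·v_3 = (188, -172, 356).

v_4 = (188, -172, 356)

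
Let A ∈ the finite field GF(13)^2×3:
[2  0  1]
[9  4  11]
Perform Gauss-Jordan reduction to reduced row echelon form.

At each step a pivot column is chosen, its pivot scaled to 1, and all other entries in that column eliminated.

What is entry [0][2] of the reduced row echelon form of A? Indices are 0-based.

M[0][2] = 7

[1] R0 /= 2  ⇒  (1, 0, 7)
     R1 -= 9·R0  ⇒  (0, 4, 0)
[2] R1 /= 4  ⇒  (0, 1, 0)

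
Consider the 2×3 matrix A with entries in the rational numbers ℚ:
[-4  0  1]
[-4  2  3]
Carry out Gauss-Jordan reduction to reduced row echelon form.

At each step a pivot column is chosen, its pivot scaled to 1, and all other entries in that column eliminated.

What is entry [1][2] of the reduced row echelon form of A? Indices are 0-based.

[1] R0 /= -4  ⇒  (1, 0, -1/4)
     R1 -= -4·R0  ⇒  (0, 2, 2)
[2] R1 /= 2  ⇒  (0, 1, 1)

M[1][2] = 1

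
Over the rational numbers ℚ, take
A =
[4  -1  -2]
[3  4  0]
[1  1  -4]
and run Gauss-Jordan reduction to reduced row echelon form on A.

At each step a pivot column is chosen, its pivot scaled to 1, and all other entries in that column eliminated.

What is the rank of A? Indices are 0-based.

pivot(0,0)=4: scale R0 → (1, -1/4, -1/2)
  clear (1,0): R1 −= (3)R0 → (0, 19/4, 3/2)
  clear (2,0): R2 −= (1)R0 → (0, 5/4, -7/2)
pivot(1,1)=19/4: scale R1 → (0, 1, 6/19)
  clear (0,1): R0 −= (-1/4)R1 → (1, 0, -8/19)
  clear (2,1): R2 −= (5/4)R1 → (0, 0, -74/19)
pivot(2,2)=-74/19: scale R2 → (0, 0, 1)
  clear (0,2): R0 −= (-8/19)R2 → (1, 0, 0)
  clear (1,2): R1 −= (6/19)R2 → (0, 1, 0)

rank = 3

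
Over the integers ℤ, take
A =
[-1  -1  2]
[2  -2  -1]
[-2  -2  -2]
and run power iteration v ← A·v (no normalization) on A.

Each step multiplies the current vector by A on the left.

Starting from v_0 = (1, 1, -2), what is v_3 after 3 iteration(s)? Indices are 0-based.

v_3 = (28, 32, 8)

v_0 = (1, 1, -2).
v_1 = A·v_0 = (-6, 2, 0).
v_2 = A·v_1 = (4, -16, 8).
v_3 = A·v_2 = (28, 32, 8).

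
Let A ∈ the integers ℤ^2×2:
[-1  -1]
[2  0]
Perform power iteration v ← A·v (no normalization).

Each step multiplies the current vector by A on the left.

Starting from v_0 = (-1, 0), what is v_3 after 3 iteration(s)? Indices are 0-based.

v_3 = (-3, 2)

v_0 = (-1, 0).
v_1 = A·v_0 = (1, -2).
v_2 = A·v_1 = (1, 2).
v_3 = A·v_2 = (-3, 2).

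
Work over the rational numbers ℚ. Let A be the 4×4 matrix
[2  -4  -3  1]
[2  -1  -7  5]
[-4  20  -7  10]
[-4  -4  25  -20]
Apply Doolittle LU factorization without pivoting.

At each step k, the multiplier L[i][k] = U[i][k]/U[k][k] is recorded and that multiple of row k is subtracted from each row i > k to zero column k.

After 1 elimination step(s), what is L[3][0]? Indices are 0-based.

L[3][0] = -2

[col 0] pivot 2
  R1 -= 1*R0 → (0, 3, -4, 4)  (L[1][0] := 1)
  R2 -= -2*R0 → (0, 12, -13, 12)  (L[2][0] := -2)
  R3 -= -2*R0 → (0, -12, 19, -18)  (L[3][0] := -2)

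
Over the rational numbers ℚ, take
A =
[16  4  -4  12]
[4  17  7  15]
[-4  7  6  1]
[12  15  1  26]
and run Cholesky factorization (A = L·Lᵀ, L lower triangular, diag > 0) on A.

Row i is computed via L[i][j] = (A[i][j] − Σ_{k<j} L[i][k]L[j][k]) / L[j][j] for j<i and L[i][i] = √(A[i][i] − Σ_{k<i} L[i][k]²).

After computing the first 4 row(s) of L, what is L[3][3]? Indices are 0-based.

Step 1: L[0][0] = √(16) = 4.
  L[1][0] = (4) / L[0][0] = 1.
Step 2: L[1][1] = √(16) = 4.
  L[2][0] = (-4) / L[0][0] = -1.
  L[2][1] = (8) / L[1][1] = 2.
Step 3: L[2][2] = √(1) = 1.
  L[3][0] = (12) / L[0][0] = 3.
  L[3][1] = (12) / L[1][1] = 3.
  L[3][2] = (-2) / L[2][2] = -2.
Step 4: L[3][3] = √(4) = 2.

L[3][3] = 2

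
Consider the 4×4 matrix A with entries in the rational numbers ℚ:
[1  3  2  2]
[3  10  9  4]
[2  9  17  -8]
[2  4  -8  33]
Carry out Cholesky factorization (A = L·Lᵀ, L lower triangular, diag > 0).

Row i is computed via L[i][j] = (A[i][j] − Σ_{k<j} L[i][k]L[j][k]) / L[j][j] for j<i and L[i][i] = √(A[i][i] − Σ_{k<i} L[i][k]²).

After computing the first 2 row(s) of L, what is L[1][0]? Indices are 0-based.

L[1][0] = 3

Step 1: L[0][0] = √(1) = 1.
  L[1][0] = (3) / L[0][0] = 3.
Step 2: L[1][1] = √(1) = 1.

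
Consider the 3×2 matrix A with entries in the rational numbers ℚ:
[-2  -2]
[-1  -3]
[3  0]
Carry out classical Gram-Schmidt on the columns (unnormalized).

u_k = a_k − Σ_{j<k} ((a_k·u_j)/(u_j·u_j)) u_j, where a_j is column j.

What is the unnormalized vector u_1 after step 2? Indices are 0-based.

Step 1: u_0 = a_0 = (-2, -1, 3).
Step 2: u_1 = a_1 − (1/2)·u_0 = (-1, -5/2, -3/2).

u_1 = (-1, -5/2, -3/2)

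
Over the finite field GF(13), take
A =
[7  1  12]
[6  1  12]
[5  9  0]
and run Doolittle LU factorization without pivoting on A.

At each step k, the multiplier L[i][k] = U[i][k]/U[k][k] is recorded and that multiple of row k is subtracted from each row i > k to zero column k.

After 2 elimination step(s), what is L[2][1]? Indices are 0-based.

L[2][1] = 6

[col 0] pivot 7
  R1 -= 12*R0 → (0, 2, 11)  (L[1][0] := 12)
  R2 -= 10*R0 → (0, 12, 10)  (L[2][0] := 10)
[col 1] pivot 2
  R2 -= 6*R1 → (0, 0, 9)  (L[2][1] := 6)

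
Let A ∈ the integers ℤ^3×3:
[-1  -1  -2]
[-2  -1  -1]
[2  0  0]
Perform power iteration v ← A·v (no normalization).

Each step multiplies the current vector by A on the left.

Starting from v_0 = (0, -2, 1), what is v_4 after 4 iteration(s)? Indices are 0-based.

v_0 = (0, -2, 1).
v_1 = A·v_0 = (0, 1, 0).
v_2 = A·v_1 = (-1, -1, 0).
v_3 = A·v_2 = (2, 3, -2).
v_4 = A·v_3 = (-1, -5, 4).

v_4 = (-1, -5, 4)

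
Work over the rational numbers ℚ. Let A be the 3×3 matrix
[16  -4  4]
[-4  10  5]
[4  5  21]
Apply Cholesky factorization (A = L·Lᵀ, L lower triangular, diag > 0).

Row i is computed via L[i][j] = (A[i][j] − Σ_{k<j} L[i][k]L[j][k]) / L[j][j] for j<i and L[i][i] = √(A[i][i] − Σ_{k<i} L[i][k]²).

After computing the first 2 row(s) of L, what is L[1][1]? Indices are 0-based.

L[1][1] = 3

Step 1: L[0][0] = √(16) = 4.
  L[1][0] = (-4) / L[0][0] = -1.
Step 2: L[1][1] = √(9) = 3.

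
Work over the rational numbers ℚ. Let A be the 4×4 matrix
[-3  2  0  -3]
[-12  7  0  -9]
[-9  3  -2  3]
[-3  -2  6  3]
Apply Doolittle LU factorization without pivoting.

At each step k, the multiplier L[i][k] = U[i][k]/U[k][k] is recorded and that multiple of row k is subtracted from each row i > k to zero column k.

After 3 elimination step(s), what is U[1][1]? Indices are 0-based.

U[1][1] = -1

Step 1: pivot at (0,0) is -3.
  row1 ← row1 − (4)·row0  ⇒  L[1][0]=4, U row1=(0, -1, 0, 3)
  row2 ← row2 − (3)·row0  ⇒  L[2][0]=3, U row2=(0, -3, -2, 12)
  row3 ← row3 − (1)·row0  ⇒  L[3][0]=1, U row3=(0, -4, 6, 6)
Step 2: pivot at (1,1) is -1.
  row2 ← row2 − (3)·row1  ⇒  L[2][1]=3, U row2=(0, 0, -2, 3)
  row3 ← row3 − (4)·row1  ⇒  L[3][1]=4, U row3=(0, 0, 6, -6)
Step 3: pivot at (2,2) is -2.
  row3 ← row3 − (-3)·row2  ⇒  L[3][2]=-3, U row3=(0, 0, 0, 3)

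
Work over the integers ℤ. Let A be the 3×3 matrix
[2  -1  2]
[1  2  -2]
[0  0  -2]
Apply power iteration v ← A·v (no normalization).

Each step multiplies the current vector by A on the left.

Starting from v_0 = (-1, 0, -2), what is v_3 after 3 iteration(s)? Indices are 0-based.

v_3 = (-22, -7, 16)

v_0 = (-1, 0, -2).
v_1 = A·v_0 = (-6, 3, 4).
v_2 = A·v_1 = (-7, -8, -8).
v_3 = A·v_2 = (-22, -7, 16).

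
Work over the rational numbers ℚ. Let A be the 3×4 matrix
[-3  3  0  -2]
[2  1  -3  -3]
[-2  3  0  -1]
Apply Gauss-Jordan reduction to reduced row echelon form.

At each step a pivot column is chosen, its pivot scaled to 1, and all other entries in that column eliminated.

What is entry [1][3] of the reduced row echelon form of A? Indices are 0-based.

M[1][3] = 1/3

pivot(0,0)=-3: scale R0 → (1, -1, 0, 2/3)
  clear (1,0): R1 −= (2)R0 → (0, 3, -3, -13/3)
  clear (2,0): R2 −= (-2)R0 → (0, 1, 0, 1/3)
pivot(1,1)=3: scale R1 → (0, 1, -1, -13/9)
  clear (0,1): R0 −= (-1)R1 → (1, 0, -1, -7/9)
  clear (2,1): R2 −= (1)R1 → (0, 0, 1, 16/9)
pivot(2,2)=1: scale R2 → (0, 0, 1, 16/9)
  clear (0,2): R0 −= (-1)R2 → (1, 0, 0, 1)
  clear (1,2): R1 −= (-1)R2 → (0, 1, 0, 1/3)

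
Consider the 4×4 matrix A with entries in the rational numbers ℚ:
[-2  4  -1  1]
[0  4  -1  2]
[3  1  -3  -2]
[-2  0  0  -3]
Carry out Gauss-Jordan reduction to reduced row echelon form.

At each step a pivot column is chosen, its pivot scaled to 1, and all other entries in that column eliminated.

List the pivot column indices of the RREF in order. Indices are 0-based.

pivot columns: 0, 1, 2, 3

pivot(0,0)=-2: scale R0 → (1, -2, 1/2, -1/2)
  clear (2,0): R2 −= (3)R0 → (0, 7, -9/2, -1/2)
  clear (3,0): R3 −= (-2)R0 → (0, -4, 1, -4)
pivot(1,1)=4: scale R1 → (0, 1, -1/4, 1/2)
  clear (0,1): R0 −= (-2)R1 → (1, 0, 0, 1/2)
  clear (2,1): R2 −= (7)R1 → (0, 0, -11/4, -4)
  clear (3,1): R3 −= (-4)R1 → (0, 0, 0, -2)
pivot(2,2)=-11/4: scale R2 → (0, 0, 1, 16/11)
  clear (1,2): R1 −= (-1/4)R2 → (0, 1, 0, 19/22)
pivot(3,3)=-2: scale R3 → (0, 0, 0, 1)
  clear (0,3): R0 −= (1/2)R3 → (1, 0, 0, 0)
  clear (1,3): R1 −= (19/22)R3 → (0, 1, 0, 0)
  clear (2,3): R2 −= (16/11)R3 → (0, 0, 1, 0)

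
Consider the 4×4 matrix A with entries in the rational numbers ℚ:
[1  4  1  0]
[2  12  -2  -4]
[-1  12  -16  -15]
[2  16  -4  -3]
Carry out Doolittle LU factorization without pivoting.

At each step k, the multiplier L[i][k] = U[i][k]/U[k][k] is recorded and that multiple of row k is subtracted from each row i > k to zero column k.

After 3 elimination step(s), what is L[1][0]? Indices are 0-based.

L[1][0] = 2

Step 1: pivot at (0,0) is 1.
  row1 ← row1 − (2)·row0  ⇒  L[1][0]=2, U row1=(0, 4, -4, -4)
  row2 ← row2 − (-1)·row0  ⇒  L[2][0]=-1, U row2=(0, 16, -15, -15)
  row3 ← row3 − (2)·row0  ⇒  L[3][0]=2, U row3=(0, 8, -6, -3)
Step 2: pivot at (1,1) is 4.
  row2 ← row2 − (4)·row1  ⇒  L[2][1]=4, U row2=(0, 0, 1, 1)
  row3 ← row3 − (2)·row1  ⇒  L[3][1]=2, U row3=(0, 0, 2, 5)
Step 3: pivot at (2,2) is 1.
  row3 ← row3 − (2)·row2  ⇒  L[3][2]=2, U row3=(0, 0, 0, 3)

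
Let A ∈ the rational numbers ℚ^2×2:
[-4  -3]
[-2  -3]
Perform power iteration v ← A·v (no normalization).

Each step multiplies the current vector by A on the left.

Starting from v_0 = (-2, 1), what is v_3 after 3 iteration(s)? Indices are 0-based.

v_0 = (-2, 1).
v_1 = A·v_0 = (5, 1).
v_2 = A·v_1 = (-23, -13).
v_3 = A·v_2 = (131, 85).

v_3 = (131, 85)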